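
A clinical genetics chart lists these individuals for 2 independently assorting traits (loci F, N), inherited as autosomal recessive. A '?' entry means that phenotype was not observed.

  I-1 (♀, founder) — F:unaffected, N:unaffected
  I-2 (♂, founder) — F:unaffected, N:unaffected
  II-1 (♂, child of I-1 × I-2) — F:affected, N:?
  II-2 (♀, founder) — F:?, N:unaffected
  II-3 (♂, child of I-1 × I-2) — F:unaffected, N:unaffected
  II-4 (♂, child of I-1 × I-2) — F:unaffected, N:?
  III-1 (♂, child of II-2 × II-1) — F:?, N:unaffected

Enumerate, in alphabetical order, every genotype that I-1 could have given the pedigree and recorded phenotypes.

F/I-1 un ·: Ff
F/I-2 un ·: Ff
F/II-1 aff I-1×I-2: ff
F/II-2 ? ·: FF|Ff|ff
F/II-3 un I-1×I-2: FF|Ff
F/II-4 un I-1×I-2: FF|Ff
F/III-1 ? II-2×II-1: Ff|ff
⇒ F over [I-1,I-2,II-1,II-2,II-3,II-4,III-1]: 16 consistent
N/I-1 un ·: NN|Nn
N/I-2 un ·: NN|Nn
N/II-1 ? I-1×I-2: NN|Nn|nn
N/II-2 un ·: NN|Nn
N/II-3 un I-1×I-2: NN|Nn
N/II-4 ? I-1×I-2: NN|Nn|nn
N/III-1 un II-2×II-1: NN|Nn
⇒ N over [I-1,I-2,II-1,II-2,II-3,II-4,III-1]: 113 consistent

I-1 ∈ {Ff NN, Ff Nn}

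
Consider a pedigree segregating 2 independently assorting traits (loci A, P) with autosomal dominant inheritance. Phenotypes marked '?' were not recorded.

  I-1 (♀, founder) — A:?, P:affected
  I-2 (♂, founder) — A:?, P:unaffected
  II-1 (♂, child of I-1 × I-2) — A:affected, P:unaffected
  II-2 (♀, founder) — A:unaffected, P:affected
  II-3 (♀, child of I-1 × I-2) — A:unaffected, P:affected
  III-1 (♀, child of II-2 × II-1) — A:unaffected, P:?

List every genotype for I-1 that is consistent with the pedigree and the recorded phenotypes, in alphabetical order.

A/I-1 ? ·: aa|Aa
A/I-2 ? ·: aa|Aa
A/II-1 aff I-1×I-2: Aa
A/II-2 un ·: aa
A/II-3 un I-1×I-2: aa
A/III-1 un II-2×II-1: aa
⇒ A over [I-1,I-2,II-1,II-2,II-3,III-1]: 3 consistent
P/I-1 aff ·: Pp
P/I-2 un ·: pp
P/II-1 un I-1×I-2: pp
P/II-2 aff ·: Pp|PP
P/II-3 aff I-1×I-2: Pp
P/III-1 ? II-2×II-1: pp|Pp
⇒ P over [I-1,I-2,II-1,II-2,II-3,III-1]: 3 consistent

I-1 ∈ {Aa Pp, aa Pp}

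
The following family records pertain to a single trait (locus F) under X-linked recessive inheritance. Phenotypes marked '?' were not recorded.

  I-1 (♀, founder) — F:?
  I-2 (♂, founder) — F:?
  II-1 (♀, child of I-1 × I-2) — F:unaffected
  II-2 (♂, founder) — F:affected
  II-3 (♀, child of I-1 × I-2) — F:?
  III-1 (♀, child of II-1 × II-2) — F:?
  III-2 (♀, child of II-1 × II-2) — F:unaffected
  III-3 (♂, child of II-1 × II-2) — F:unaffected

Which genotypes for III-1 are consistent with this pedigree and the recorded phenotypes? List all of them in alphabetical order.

III-1 ∈ {X^FX^f, X^fX^f}

F/I-1 ? ·: X^FX^F|X^FX^f|X^fX^f
F/I-2 ? ·: X^FY|X^fY
F/II-1 un I-1×I-2: X^FX^F|X^FX^f
F/II-2 aff ·: X^fY
F/II-3 ? I-1×I-2: X^FX^F|X^FX^f|X^fX^f
F/III-1 ? II-1×II-2: X^FX^f|X^fX^f
F/III-2 un II-1×II-2: X^FX^f
F/III-3 un II-1×II-2: X^FY
⇒ F over [I-1,I-2,II-1,II-2,II-3,III-1,III-2,III-3]: 15 consistent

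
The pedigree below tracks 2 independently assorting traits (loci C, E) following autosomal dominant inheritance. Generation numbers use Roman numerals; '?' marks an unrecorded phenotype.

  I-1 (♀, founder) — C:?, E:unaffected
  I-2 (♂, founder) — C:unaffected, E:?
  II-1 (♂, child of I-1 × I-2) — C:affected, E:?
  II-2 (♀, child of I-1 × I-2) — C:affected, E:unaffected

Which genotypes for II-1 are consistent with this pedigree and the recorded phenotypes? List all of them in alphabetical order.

C/I-1 ? ·: Cc|CC
C/I-2 un ·: cc
C/II-1 aff I-1×I-2: Cc
C/II-2 aff I-1×I-2: Cc
⇒ C over [I-1,I-2,II-1,II-2]: 2 consistent
E/I-1 un ·: ee
E/I-2 ? ·: ee|Ee
E/II-1 ? I-1×I-2: ee|Ee
E/II-2 un I-1×I-2: ee
⇒ E over [I-1,I-2,II-1,II-2]: 3 consistent

II-1 ∈ {Cc Ee, Cc ee}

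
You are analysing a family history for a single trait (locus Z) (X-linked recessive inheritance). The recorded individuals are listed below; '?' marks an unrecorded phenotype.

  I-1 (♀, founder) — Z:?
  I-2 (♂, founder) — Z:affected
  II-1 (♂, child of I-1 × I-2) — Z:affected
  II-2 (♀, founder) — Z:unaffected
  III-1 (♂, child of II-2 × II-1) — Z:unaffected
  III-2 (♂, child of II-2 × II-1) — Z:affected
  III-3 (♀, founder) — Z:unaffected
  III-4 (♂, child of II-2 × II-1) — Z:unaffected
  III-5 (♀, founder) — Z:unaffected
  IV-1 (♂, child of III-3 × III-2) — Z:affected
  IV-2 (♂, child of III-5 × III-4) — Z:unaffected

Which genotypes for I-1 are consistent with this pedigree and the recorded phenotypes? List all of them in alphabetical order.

Z/I-1 ? ·: X^ZX^z|X^zX^z
Z/I-2 aff ·: X^zY
Z/II-1 aff I-1×I-2: X^zY
Z/II-2 un ·: X^ZX^z
Z/III-1 un II-2×II-1: X^ZY
Z/III-2 aff II-2×II-1: X^zY
Z/III-3 un ·: X^ZX^z
Z/III-4 un II-2×II-1: X^ZY
Z/III-5 un ·: X^ZX^Z|X^ZX^z
Z/IV-1 aff III-3×III-2: X^zY
Z/IV-2 un III-5×III-4: X^ZY
⇒ Z over [I-1,I-2,II-1,II-2,III-1,III-2,III-3,III-4,III-5,IV-1,IV-2]: 4 consistent

I-1 ∈ {X^ZX^z, X^zX^z}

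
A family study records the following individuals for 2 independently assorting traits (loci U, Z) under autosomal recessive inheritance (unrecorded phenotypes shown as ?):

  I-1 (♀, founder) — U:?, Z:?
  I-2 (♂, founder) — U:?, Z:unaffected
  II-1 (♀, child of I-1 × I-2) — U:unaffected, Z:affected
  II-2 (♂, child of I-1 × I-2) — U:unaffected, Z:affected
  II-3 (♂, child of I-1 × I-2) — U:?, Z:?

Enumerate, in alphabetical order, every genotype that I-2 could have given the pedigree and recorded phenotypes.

I-2 ∈ {UU Zz, Uu Zz, uu Zz}

U/I-1 ? ·: UU|Uu|uu
U/I-2 ? ·: UU|Uu|uu
U/II-1 un I-1×I-2: UU|Uu
U/II-2 un I-1×I-2: UU|Uu
U/II-3 ? I-1×I-2: UU|Uu|uu
⇒ U over [I-1,I-2,II-1,II-2,II-3]: 35 consistent
Z/I-1 ? ·: Zz|zz
Z/I-2 un ·: Zz
Z/II-1 aff I-1×I-2: zz
Z/II-2 aff I-1×I-2: zz
Z/II-3 ? I-1×I-2: ZZ|Zz|zz
⇒ Z over [I-1,I-2,II-1,II-2,II-3]: 5 consistent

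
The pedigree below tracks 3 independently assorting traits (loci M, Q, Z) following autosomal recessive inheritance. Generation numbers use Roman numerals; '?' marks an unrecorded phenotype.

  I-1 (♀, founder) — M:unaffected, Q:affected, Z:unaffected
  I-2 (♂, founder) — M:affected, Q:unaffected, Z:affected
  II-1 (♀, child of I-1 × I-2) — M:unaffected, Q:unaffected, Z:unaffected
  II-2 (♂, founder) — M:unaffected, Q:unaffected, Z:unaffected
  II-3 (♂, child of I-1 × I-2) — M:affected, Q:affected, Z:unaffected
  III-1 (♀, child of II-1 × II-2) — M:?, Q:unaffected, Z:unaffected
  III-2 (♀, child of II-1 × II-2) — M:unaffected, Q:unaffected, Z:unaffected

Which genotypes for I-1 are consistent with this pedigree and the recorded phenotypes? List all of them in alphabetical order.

M/I-1 un ·: Mm
M/I-2 aff ·: mm
M/II-1 un I-1×I-2: Mm
M/II-2 un ·: MM|Mm
M/II-3 aff I-1×I-2: mm
M/III-1 ? II-1×II-2: MM|Mm|mm
M/III-2 un II-1×II-2: MM|Mm
⇒ M over [I-1,I-2,II-1,II-2,II-3,III-1,III-2]: 10 consistent
Q/I-1 aff ·: qq
Q/I-2 un ·: Qq
Q/II-1 un I-1×I-2: Qq
Q/II-2 un ·: QQ|Qq
Q/II-3 aff I-1×I-2: qq
Q/III-1 un II-1×II-2: QQ|Qq
Q/III-2 un II-1×II-2: QQ|Qq
⇒ Q over [I-1,I-2,II-1,II-2,II-3,III-1,III-2]: 8 consistent
Z/I-1 un ·: ZZ|Zz
Z/I-2 aff ·: zz
Z/II-1 un I-1×I-2: Zz
Z/II-2 un ·: ZZ|Zz
Z/II-3 un I-1×I-2: Zz
Z/III-1 un II-1×II-2: ZZ|Zz
Z/III-2 un II-1×II-2: ZZ|Zz
⇒ Z over [I-1,I-2,II-1,II-2,II-3,III-1,III-2]: 16 consistent

I-1 ∈ {Mm qq ZZ, Mm qq Zz}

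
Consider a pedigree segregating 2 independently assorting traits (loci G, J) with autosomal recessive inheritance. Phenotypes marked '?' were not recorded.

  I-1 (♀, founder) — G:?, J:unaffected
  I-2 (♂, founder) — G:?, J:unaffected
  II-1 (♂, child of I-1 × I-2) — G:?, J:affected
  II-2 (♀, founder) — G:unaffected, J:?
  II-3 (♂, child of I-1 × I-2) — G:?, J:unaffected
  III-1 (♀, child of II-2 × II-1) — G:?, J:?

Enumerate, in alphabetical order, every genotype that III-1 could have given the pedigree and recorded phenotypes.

III-1 ∈ {GG Jj, GG jj, Gg Jj, Gg jj, gg Jj, gg jj}

G/I-1 ? ·: GG|Gg|gg
G/I-2 ? ·: GG|Gg|gg
G/II-1 ? I-1×I-2: GG|Gg|gg
G/II-2 un ·: GG|Gg
G/II-3 ? I-1×I-2: GG|Gg|gg
G/III-1 ? II-2×II-1: GG|Gg|gg
⇒ G over [I-1,I-2,II-1,II-2,II-3,III-1]: 113 consistent
J/I-1 un ·: Jj
J/I-2 un ·: Jj
J/II-1 aff I-1×I-2: jj
J/II-2 ? ·: JJ|Jj|jj
J/II-3 un I-1×I-2: JJ|Jj
J/III-1 ? II-2×II-1: Jj|jj
⇒ J over [I-1,I-2,II-1,II-2,II-3,III-1]: 8 consistent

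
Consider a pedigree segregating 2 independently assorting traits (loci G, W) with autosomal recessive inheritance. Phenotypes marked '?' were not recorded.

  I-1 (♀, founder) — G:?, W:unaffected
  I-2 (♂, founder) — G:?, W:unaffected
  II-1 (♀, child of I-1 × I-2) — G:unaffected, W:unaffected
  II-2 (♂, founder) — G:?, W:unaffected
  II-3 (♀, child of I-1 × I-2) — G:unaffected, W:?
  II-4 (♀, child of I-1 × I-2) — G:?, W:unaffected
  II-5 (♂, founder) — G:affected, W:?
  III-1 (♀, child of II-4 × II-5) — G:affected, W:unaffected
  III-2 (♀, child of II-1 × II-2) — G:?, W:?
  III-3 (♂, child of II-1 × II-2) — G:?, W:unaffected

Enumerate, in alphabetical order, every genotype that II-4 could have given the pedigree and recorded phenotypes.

II-4 ∈ {Gg WW, Gg Ww, gg WW, gg Ww}

G/I-1 ? ·: GG|Gg|gg
G/I-2 ? ·: GG|Gg|gg
G/II-1 un I-1×I-2: GG|Gg
G/II-2 ? ·: GG|Gg|gg
G/II-3 un I-1×I-2: GG|Gg
G/II-4 ? I-1×I-2: Gg|gg
G/II-5 aff ·: gg
G/III-1 aff II-4×II-5: gg
G/III-2 ? II-1×II-2: GG|Gg|gg
G/III-3 ? II-1×II-2: GG|Gg|gg
⇒ G over [I-1,I-2,II-1,II-2,II-3,II-4,II-5,III-1,III-2,III-3]: 286 consistent
W/I-1 un ·: WW|Ww
W/I-2 un ·: WW|Ww
W/II-1 un I-1×I-2: WW|Ww
W/II-2 un ·: WW|Ww
W/II-3 ? I-1×I-2: WW|Ww|ww
W/II-4 un I-1×I-2: WW|Ww
W/II-5 ? ·: WW|Ww|ww
W/III-1 un II-4×II-5: WW|Ww
W/III-2 ? II-1×II-2: WW|Ww|ww
W/III-3 un II-1×II-2: WW|Ww
⇒ W over [I-1,I-2,II-1,II-2,II-3,II-4,II-5,III-1,III-2,III-3]: 965 consistent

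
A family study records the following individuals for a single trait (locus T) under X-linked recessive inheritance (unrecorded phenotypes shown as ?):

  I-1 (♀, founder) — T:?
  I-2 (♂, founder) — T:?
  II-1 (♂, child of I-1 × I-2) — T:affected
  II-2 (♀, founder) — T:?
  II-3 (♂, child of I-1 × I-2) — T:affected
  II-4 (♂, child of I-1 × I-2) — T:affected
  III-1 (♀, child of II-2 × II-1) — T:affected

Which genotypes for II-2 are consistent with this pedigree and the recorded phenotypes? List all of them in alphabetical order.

T/I-1 ? ·: X^TX^t|X^tX^t
T/I-2 ? ·: X^TY|X^tY
T/II-1 aff I-1×I-2: X^tY
T/II-2 ? ·: X^TX^t|X^tX^t
T/II-3 aff I-1×I-2: X^tY
T/II-4 aff I-1×I-2: X^tY
T/III-1 aff II-2×II-1: X^tX^t
⇒ T over [I-1,I-2,II-1,II-2,II-3,II-4,III-1]: 8 consistent

II-2 ∈ {X^TX^t, X^tX^t}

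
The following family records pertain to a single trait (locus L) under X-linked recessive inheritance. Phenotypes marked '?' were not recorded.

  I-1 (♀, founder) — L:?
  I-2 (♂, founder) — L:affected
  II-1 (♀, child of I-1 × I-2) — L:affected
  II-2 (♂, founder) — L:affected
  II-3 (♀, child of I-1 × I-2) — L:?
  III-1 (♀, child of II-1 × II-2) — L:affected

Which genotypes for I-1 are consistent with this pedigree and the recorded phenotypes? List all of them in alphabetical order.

I-1 ∈ {X^LX^l, X^lX^l}

L/I-1 ? ·: X^LX^l|X^lX^l
L/I-2 aff ·: X^lY
L/II-1 aff I-1×I-2: X^lX^l
L/II-2 aff ·: X^lY
L/II-3 ? I-1×I-2: X^LX^l|X^lX^l
L/III-1 aff II-1×II-2: X^lX^l
⇒ L over [I-1,I-2,II-1,II-2,II-3,III-1]: 3 consistent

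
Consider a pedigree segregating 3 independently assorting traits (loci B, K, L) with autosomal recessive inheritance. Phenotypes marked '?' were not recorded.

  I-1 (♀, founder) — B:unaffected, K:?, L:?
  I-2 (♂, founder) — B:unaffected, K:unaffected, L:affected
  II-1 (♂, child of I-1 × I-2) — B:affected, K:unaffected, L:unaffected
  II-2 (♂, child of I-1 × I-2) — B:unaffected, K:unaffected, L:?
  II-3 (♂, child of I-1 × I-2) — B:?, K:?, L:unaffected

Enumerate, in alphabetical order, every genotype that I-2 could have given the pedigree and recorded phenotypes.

I-2 ∈ {Bb KK ll, Bb Kk ll}

B/I-1 un ·: Bb
B/I-2 un ·: Bb
B/II-1 aff I-1×I-2: bb
B/II-2 un I-1×I-2: BB|Bb
B/II-3 ? I-1×I-2: BB|Bb|bb
⇒ B over [I-1,I-2,II-1,II-2,II-3]: 6 consistent
K/I-1 ? ·: KK|Kk|kk
K/I-2 un ·: KK|Kk
K/II-1 un I-1×I-2: KK|Kk
K/II-2 un I-1×I-2: KK|Kk
K/II-3 ? I-1×I-2: KK|Kk|kk
⇒ K over [I-1,I-2,II-1,II-2,II-3]: 32 consistent
L/I-1 ? ·: LL|Ll
L/I-2 aff ·: ll
L/II-1 un I-1×I-2: Ll
L/II-2 ? I-1×I-2: Ll|ll
L/II-3 un I-1×I-2: Ll
⇒ L over [I-1,I-2,II-1,II-2,II-3]: 3 consistent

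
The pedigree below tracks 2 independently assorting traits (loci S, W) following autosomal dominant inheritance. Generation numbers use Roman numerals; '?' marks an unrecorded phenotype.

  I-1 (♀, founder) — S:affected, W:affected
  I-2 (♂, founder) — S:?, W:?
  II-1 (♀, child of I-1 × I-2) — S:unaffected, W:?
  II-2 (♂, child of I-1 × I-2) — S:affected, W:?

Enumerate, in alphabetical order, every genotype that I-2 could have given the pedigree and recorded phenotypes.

S/I-1 aff ·: Ss
S/I-2 ? ·: ss|Ss
S/II-1 un I-1×I-2: ss
S/II-2 aff I-1×I-2: Ss|SS
⇒ S over [I-1,I-2,II-1,II-2]: 3 consistent
W/I-1 aff ·: Ww|WW
W/I-2 ? ·: ww|Ww|WW
W/II-1 ? I-1×I-2: ww|Ww|WW
W/II-2 ? I-1×I-2: ww|Ww|WW
⇒ W over [I-1,I-2,II-1,II-2]: 23 consistent

I-2 ∈ {Ss WW, Ss Ww, Ss ww, ss WW, ss Ww, ss ww}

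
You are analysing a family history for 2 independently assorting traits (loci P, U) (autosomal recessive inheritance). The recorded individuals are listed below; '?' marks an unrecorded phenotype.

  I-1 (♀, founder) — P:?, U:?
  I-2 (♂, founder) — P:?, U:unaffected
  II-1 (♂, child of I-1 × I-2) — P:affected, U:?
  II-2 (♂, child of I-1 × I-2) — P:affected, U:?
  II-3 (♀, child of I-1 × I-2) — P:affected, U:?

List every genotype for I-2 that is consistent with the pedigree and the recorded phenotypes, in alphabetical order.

P/I-1 ? ·: Pp|pp
P/I-2 ? ·: Pp|pp
P/II-1 aff I-1×I-2: pp
P/II-2 aff I-1×I-2: pp
P/II-3 aff I-1×I-2: pp
⇒ P over [I-1,I-2,II-1,II-2,II-3]: 4 consistent
U/I-1 ? ·: UU|Uu|uu
U/I-2 un ·: UU|Uu
U/II-1 ? I-1×I-2: UU|Uu|uu
U/II-2 ? I-1×I-2: UU|Uu|uu
U/II-3 ? I-1×I-2: UU|Uu|uu
⇒ U over [I-1,I-2,II-1,II-2,II-3]: 53 consistent

I-2 ∈ {Pp UU, Pp Uu, pp UU, pp Uu}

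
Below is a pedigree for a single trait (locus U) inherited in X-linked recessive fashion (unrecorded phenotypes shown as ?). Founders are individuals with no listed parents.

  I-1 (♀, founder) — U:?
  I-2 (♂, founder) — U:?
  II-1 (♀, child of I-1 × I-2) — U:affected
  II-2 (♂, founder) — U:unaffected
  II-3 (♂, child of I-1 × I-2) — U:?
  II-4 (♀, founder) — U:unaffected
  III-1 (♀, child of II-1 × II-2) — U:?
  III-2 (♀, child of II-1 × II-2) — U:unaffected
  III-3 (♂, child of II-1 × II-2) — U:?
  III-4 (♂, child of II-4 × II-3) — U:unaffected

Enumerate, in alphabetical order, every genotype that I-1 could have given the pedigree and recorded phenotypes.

U/I-1 ? ·: X^UX^u|X^uX^u
U/I-2 ? ·: X^uY
U/II-1 aff I-1×I-2: X^uX^u
U/II-2 un ·: X^UY
U/II-3 ? I-1×I-2: X^UY|X^uY
U/II-4 un ·: X^UX^U|X^UX^u
U/III-1 ? II-1×II-2: X^UX^u
U/III-2 un II-1×II-2: X^UX^u
U/III-3 ? II-1×II-2: X^uY
U/III-4 un II-4×II-3: X^UY
⇒ U over [I-1,I-2,II-1,II-2,II-3,II-4,III-1,III-2,III-3,III-4]: 6 consistent

I-1 ∈ {X^UX^u, X^uX^u}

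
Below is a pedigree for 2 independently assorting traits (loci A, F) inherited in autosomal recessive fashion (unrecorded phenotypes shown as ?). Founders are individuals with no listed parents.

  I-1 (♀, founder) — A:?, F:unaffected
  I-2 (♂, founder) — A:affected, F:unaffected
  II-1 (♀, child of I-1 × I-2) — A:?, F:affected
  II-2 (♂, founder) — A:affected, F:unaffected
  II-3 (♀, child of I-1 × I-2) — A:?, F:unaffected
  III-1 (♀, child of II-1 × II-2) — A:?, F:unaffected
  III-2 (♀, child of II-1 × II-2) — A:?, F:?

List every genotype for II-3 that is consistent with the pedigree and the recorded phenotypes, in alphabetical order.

A/I-1 ? ·: AA|Aa|aa
A/I-2 aff ·: aa
A/II-1 ? I-1×I-2: Aa|aa
A/II-2 aff ·: aa
A/II-3 ? I-1×I-2: Aa|aa
A/III-1 ? II-1×II-2: Aa|aa
A/III-2 ? II-1×II-2: Aa|aa
⇒ A over [I-1,I-2,II-1,II-2,II-3,III-1,III-2]: 15 consistent
F/I-1 un ·: Ff
F/I-2 un ·: Ff
F/II-1 aff I-1×I-2: ff
F/II-2 un ·: FF|Ff
F/II-3 un I-1×I-2: FF|Ff
F/III-1 un II-1×II-2: Ff
F/III-2 ? II-1×II-2: Ff|ff
⇒ F over [I-1,I-2,II-1,II-2,II-3,III-1,III-2]: 6 consistent

II-3 ∈ {Aa FF, Aa Ff, aa FF, aa Ff}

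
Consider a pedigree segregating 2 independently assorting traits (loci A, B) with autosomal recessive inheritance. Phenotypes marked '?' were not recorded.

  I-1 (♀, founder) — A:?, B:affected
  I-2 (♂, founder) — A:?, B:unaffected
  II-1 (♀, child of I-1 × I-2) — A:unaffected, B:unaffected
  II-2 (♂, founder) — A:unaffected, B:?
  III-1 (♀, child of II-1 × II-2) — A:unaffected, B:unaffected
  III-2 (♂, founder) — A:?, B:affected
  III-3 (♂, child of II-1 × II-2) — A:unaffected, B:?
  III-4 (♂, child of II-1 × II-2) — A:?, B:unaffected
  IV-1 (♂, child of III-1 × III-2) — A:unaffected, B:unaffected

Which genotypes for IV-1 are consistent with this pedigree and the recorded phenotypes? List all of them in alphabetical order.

IV-1 ∈ {AA Bb, Aa Bb}

A/I-1 ? ·: AA|Aa|aa
A/I-2 ? ·: AA|Aa|aa
A/II-1 un I-1×I-2: AA|Aa
A/II-2 un ·: AA|Aa
A/III-1 un II-1×II-2: AA|Aa
A/III-2 ? ·: AA|Aa|aa
A/III-3 un II-1×II-2: AA|Aa
A/III-4 ? II-1×II-2: AA|Aa|aa
A/IV-1 un III-1×III-2: AA|Aa
⇒ A over [I-1,I-2,II-1,II-2,III-1,III-2,III-3,III-4,IV-1]: 790 consistent
B/I-1 aff ·: bb
B/I-2 un ·: BB|Bb
B/II-1 un I-1×I-2: Bb
B/II-2 ? ·: BB|Bb|bb
B/III-1 un II-1×II-2: BB|Bb
B/III-2 aff ·: bb
B/III-3 ? II-1×II-2: BB|Bb|bb
B/III-4 un II-1×II-2: BB|Bb
B/IV-1 un III-1×III-2: Bb
⇒ B over [I-1,I-2,II-1,II-2,III-1,III-2,III-3,III-4,IV-1]: 44 consistent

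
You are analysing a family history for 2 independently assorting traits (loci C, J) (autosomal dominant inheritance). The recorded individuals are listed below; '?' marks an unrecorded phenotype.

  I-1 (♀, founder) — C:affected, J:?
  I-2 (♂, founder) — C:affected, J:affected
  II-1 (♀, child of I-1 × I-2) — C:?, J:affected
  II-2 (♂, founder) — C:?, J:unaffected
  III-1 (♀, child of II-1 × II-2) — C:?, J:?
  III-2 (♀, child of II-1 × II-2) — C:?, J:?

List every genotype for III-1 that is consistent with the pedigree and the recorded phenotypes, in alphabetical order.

III-1 ∈ {CC Jj, CC jj, Cc Jj, Cc jj, cc Jj, cc jj}

C/I-1 aff ·: Cc|CC
C/I-2 aff ·: Cc|CC
C/II-1 ? I-1×I-2: cc|Cc|CC
C/II-2 ? ·: cc|Cc|CC
C/III-1 ? II-1×II-2: cc|Cc|CC
C/III-2 ? II-1×II-2: cc|Cc|CC
⇒ C over [I-1,I-2,II-1,II-2,III-1,III-2]: 81 consistent
J/I-1 ? ·: jj|Jj|JJ
J/I-2 aff ·: Jj|JJ
J/II-1 aff I-1×I-2: Jj|JJ
J/II-2 un ·: jj
J/III-1 ? II-1×II-2: jj|Jj
J/III-2 ? II-1×II-2: jj|Jj
⇒ J over [I-1,I-2,II-1,II-2,III-1,III-2]: 24 consistent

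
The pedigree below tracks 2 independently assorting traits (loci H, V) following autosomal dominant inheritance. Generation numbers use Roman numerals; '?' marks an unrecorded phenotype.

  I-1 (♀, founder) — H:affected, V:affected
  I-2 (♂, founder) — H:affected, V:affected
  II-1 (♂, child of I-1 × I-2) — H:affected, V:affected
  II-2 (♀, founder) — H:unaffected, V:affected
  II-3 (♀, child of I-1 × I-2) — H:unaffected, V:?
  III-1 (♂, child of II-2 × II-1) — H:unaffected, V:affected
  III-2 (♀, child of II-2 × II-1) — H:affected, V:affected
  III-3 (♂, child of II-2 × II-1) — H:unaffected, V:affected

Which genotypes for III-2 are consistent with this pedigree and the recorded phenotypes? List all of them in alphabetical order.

III-2 ∈ {Hh VV, Hh Vv}

H/I-1 aff ·: Hh
H/I-2 aff ·: Hh
H/II-1 aff I-1×I-2: Hh
H/II-2 un ·: hh
H/II-3 un I-1×I-2: hh
H/III-1 un II-2×II-1: hh
H/III-2 aff II-2×II-1: Hh
H/III-3 un II-2×II-1: hh
⇒ H over [I-1,I-2,II-1,II-2,II-3,III-1,III-2,III-3]: 1 consistent
V/I-1 aff ·: Vv|VV
V/I-2 aff ·: Vv|VV
V/II-1 aff I-1×I-2: Vv|VV
V/II-2 aff ·: Vv|VV
V/II-3 ? I-1×I-2: vv|Vv|VV
V/III-1 aff II-2×II-1: Vv|VV
V/III-2 aff II-2×II-1: Vv|VV
V/III-3 aff II-2×II-1: Vv|VV
⇒ V over [I-1,I-2,II-1,II-2,II-3,III-1,III-2,III-3]: 184 consistent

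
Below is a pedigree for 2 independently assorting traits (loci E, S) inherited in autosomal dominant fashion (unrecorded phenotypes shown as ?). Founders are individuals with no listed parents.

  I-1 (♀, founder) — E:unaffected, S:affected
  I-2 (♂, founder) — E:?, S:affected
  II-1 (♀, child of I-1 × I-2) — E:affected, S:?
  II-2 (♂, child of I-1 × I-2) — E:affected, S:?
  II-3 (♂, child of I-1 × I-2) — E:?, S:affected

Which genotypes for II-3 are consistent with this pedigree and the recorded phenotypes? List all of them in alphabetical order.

II-3 ∈ {Ee SS, Ee Ss, ee SS, ee Ss}

E/I-1 un ·: ee
E/I-2 ? ·: Ee|EE
E/II-1 aff I-1×I-2: Ee
E/II-2 aff I-1×I-2: Ee
E/II-3 ? I-1×I-2: ee|Ee
⇒ E over [I-1,I-2,II-1,II-2,II-3]: 3 consistent
S/I-1 aff ·: Ss|SS
S/I-2 aff ·: Ss|SS
S/II-1 ? I-1×I-2: ss|Ss|SS
S/II-2 ? I-1×I-2: ss|Ss|SS
S/II-3 aff I-1×I-2: Ss|SS
⇒ S over [I-1,I-2,II-1,II-2,II-3]: 35 consistent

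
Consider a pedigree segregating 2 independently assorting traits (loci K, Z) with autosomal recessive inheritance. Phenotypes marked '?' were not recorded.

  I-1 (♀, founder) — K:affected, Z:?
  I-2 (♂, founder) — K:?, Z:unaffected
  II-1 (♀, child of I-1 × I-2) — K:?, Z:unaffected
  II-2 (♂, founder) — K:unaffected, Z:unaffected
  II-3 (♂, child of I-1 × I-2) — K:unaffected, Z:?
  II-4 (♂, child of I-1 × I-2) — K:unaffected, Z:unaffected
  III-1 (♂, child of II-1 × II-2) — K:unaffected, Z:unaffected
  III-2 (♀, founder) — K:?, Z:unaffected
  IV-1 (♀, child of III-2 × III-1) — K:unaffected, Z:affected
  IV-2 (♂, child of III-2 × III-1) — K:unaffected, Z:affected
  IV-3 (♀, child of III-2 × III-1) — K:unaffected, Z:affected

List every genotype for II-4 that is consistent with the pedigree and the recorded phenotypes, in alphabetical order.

II-4 ∈ {Kk ZZ, Kk Zz}

K/I-1 aff ·: kk
K/I-2 ? ·: KK|Kk
K/II-1 ? I-1×I-2: Kk|kk
K/II-2 un ·: KK|Kk
K/II-3 un I-1×I-2: Kk
K/II-4 un I-1×I-2: Kk
K/III-1 un II-1×II-2: KK|Kk
K/III-2 ? ·: KK|Kk|kk
K/IV-1 un III-2×III-1: KK|Kk
K/IV-2 un III-2×III-1: KK|Kk
K/IV-3 un III-2×III-1: KK|Kk
⇒ K over [I-1,I-2,II-1,II-2,II-3,II-4,III-1,III-2,IV-1,IV-2,IV-3]: 142 consistent
Z/I-1 ? ·: ZZ|Zz|zz
Z/I-2 un ·: ZZ|Zz
Z/II-1 un I-1×I-2: ZZ|Zz
Z/II-2 un ·: ZZ|Zz
Z/II-3 ? I-1×I-2: ZZ|Zz|zz
Z/II-4 un I-1×I-2: ZZ|Zz
Z/III-1 un II-1×II-2: Zz
Z/III-2 un ·: Zz
Z/IV-1 aff III-2×III-1: zz
Z/IV-2 aff III-2×III-1: zz
Z/IV-3 aff III-2×III-1: zz
⇒ Z over [I-1,I-2,II-1,II-2,II-3,II-4,III-1,III-2,IV-1,IV-2,IV-3]: 49 consistent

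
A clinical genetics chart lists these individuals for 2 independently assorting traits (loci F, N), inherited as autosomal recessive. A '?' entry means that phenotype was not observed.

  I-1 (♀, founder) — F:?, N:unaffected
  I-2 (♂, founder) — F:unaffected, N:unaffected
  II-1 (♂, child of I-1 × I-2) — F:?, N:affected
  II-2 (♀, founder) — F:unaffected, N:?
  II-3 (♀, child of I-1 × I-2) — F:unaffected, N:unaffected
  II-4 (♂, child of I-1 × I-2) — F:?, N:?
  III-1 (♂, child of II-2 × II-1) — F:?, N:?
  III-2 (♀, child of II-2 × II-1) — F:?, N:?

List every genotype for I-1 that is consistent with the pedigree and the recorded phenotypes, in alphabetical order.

F/I-1 ? ·: FF|Ff|ff
F/I-2 un ·: FF|Ff
F/II-1 ? I-1×I-2: FF|Ff|ff
F/II-2 un ·: FF|Ff
F/II-3 un I-1×I-2: FF|Ff
F/II-4 ? I-1×I-2: FF|Ff|ff
F/III-1 ? II-2×II-1: FF|Ff|ff
F/III-2 ? II-2×II-1: FF|Ff|ff
⇒ F over [I-1,I-2,II-1,II-2,II-3,II-4,III-1,III-2]: 336 consistent
N/I-1 un ·: Nn
N/I-2 un ·: Nn
N/II-1 aff I-1×I-2: nn
N/II-2 ? ·: NN|Nn|nn
N/II-3 un I-1×I-2: NN|Nn
N/II-4 ? I-1×I-2: NN|Nn|nn
N/III-1 ? II-2×II-1: Nn|nn
N/III-2 ? II-2×II-1: Nn|nn
⇒ N over [I-1,I-2,II-1,II-2,II-3,II-4,III-1,III-2]: 36 consistent

I-1 ∈ {FF Nn, Ff Nn, ff Nn}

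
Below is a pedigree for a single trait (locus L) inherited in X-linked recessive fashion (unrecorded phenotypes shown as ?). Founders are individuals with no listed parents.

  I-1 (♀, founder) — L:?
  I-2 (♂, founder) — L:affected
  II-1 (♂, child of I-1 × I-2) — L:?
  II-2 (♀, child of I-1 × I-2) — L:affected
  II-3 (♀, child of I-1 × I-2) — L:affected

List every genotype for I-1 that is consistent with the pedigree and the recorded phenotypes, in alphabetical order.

I-1 ∈ {X^LX^l, X^lX^l}

L/I-1 ? ·: X^LX^l|X^lX^l
L/I-2 aff ·: X^lY
L/II-1 ? I-1×I-2: X^LY|X^lY
L/II-2 aff I-1×I-2: X^lX^l
L/II-3 aff I-1×I-2: X^lX^l
⇒ L over [I-1,I-2,II-1,II-2,II-3]: 3 consistent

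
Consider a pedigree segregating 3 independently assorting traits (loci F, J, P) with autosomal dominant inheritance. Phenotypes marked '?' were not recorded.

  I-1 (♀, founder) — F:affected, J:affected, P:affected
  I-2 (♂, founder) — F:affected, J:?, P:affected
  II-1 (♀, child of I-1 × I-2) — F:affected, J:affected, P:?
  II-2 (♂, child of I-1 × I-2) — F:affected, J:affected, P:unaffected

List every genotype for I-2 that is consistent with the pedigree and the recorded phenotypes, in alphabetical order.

F/I-1 aff ·: Ff|FF
F/I-2 aff ·: Ff|FF
F/II-1 aff I-1×I-2: Ff|FF
F/II-2 aff I-1×I-2: Ff|FF
⇒ F over [I-1,I-2,II-1,II-2]: 13 consistent
J/I-1 aff ·: Jj|JJ
J/I-2 ? ·: jj|Jj|JJ
J/II-1 aff I-1×I-2: Jj|JJ
J/II-2 aff I-1×I-2: Jj|JJ
⇒ J over [I-1,I-2,II-1,II-2]: 15 consistent
P/I-1 aff ·: Pp
P/I-2 aff ·: Pp
P/II-1 ? I-1×I-2: pp|Pp|PP
P/II-2 un I-1×I-2: pp
⇒ P over [I-1,I-2,II-1,II-2]: 3 consistent

I-2 ∈ {FF JJ Pp, FF Jj Pp, FF jj Pp, Ff JJ Pp, Ff Jj Pp, Ff jj Pp}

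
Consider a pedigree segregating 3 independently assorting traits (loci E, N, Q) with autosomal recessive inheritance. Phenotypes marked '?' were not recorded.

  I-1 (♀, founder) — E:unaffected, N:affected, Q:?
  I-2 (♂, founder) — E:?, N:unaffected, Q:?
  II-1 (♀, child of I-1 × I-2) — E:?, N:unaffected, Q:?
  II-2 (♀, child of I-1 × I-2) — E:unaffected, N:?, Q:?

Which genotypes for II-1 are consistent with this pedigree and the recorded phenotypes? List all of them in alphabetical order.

II-1 ∈ {EE Nn QQ, EE Nn Qq, EE Nn qq, Ee Nn QQ, Ee Nn Qq, Ee Nn qq, ee Nn QQ, ee Nn Qq, ee Nn qq}

E/I-1 un ·: EE|Ee
E/I-2 ? ·: EE|Ee|ee
E/II-1 ? I-1×I-2: EE|Ee|ee
E/II-2 un I-1×I-2: EE|Ee
⇒ E over [I-1,I-2,II-1,II-2]: 18 consistent
N/I-1 aff ·: nn
N/I-2 un ·: NN|Nn
N/II-1 un I-1×I-2: Nn
N/II-2 ? I-1×I-2: Nn|nn
⇒ N over [I-1,I-2,II-1,II-2]: 3 consistent
Q/I-1 ? ·: QQ|Qq|qq
Q/I-2 ? ·: QQ|Qq|qq
Q/II-1 ? I-1×I-2: QQ|Qq|qq
Q/II-2 ? I-1×I-2: QQ|Qq|qq
⇒ Q over [I-1,I-2,II-1,II-2]: 29 consistent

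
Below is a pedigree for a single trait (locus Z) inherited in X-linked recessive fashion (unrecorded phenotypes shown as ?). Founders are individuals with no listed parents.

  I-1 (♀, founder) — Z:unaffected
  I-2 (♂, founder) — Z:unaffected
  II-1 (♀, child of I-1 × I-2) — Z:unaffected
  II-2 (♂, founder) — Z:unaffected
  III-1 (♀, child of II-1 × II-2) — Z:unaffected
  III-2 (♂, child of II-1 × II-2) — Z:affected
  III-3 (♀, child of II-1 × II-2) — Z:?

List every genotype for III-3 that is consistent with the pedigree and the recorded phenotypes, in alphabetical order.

III-3 ∈ {X^ZX^Z, X^ZX^z}

Z/I-1 un ·: X^ZX^z
Z/I-2 un ·: X^ZY
Z/II-1 un I-1×I-2: X^ZX^z
Z/II-2 un ·: X^ZY
Z/III-1 un II-1×II-2: X^ZX^Z|X^ZX^z
Z/III-2 aff II-1×II-2: X^zY
Z/III-3 ? II-1×II-2: X^ZX^Z|X^ZX^z
⇒ Z over [I-1,I-2,II-1,II-2,III-1,III-2,III-3]: 4 consistent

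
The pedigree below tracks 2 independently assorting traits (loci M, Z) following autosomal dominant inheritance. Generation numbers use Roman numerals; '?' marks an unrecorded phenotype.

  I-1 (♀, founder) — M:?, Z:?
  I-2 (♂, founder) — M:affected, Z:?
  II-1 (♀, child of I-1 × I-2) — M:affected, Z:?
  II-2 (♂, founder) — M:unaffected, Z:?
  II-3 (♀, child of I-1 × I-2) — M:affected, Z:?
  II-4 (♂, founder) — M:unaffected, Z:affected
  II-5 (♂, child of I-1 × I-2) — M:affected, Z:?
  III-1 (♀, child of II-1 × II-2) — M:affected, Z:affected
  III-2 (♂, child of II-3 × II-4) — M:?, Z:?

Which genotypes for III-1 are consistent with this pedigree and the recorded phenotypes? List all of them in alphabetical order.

III-1 ∈ {Mm ZZ, Mm Zz}

M/I-1 ? ·: mm|Mm|MM
M/I-2 aff ·: Mm|MM
M/II-1 aff I-1×I-2: Mm|MM
M/II-2 un ·: mm
M/II-3 aff I-1×I-2: Mm|MM
M/II-4 un ·: mm
M/II-5 aff I-1×I-2: Mm|MM
M/III-1 aff II-1×II-2: Mm
M/III-2 ? II-3×II-4: mm|Mm
⇒ M over [I-1,I-2,II-1,II-2,II-3,II-4,II-5,III-1,III-2]: 41 consistent
Z/I-1 ? ·: zz|Zz|ZZ
Z/I-2 ? ·: zz|Zz|ZZ
Z/II-1 ? I-1×I-2: zz|Zz|ZZ
Z/II-2 ? ·: zz|Zz|ZZ
Z/II-3 ? I-1×I-2: zz|Zz|ZZ
Z/II-4 aff ·: Zz|ZZ
Z/II-5 ? I-1×I-2: zz|Zz|ZZ
Z/III-1 aff II-1×II-2: Zz|ZZ
Z/III-2 ? II-3×II-4: zz|Zz|ZZ
⇒ Z over [I-1,I-2,II-1,II-2,II-3,II-4,II-5,III-1,III-2]: 943 consistent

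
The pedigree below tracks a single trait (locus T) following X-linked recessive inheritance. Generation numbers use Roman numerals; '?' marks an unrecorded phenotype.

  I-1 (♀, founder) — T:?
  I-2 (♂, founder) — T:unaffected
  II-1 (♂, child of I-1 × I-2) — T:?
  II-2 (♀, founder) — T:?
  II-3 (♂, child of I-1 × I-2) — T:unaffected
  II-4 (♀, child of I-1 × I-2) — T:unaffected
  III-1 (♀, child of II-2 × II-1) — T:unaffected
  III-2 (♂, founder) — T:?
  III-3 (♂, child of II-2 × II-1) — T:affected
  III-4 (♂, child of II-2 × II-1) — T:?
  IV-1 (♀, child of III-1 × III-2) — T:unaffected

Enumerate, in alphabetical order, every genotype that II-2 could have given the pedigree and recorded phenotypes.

II-2 ∈ {X^TX^t, X^tX^t}

T/I-1 ? ·: X^TX^T|X^TX^t
T/I-2 un ·: X^TY
T/II-1 ? I-1×I-2: X^TY|X^tY
T/II-2 ? ·: X^TX^t|X^tX^t
T/II-3 un I-1×I-2: X^TY
T/II-4 un I-1×I-2: X^TX^T|X^TX^t
T/III-1 un II-2×II-1: X^TX^T|X^TX^t
T/III-2 ? ·: X^TY|X^tY
T/III-3 aff II-2×II-1: X^tY
T/III-4 ? II-2×II-1: X^TY|X^tY
T/IV-1 un III-1×III-2: X^TX^T|X^TX^t
⇒ T over [I-1,I-2,II-1,II-2,II-3,II-4,III-1,III-2,III-3,III-4,IV-1]: 51 consistent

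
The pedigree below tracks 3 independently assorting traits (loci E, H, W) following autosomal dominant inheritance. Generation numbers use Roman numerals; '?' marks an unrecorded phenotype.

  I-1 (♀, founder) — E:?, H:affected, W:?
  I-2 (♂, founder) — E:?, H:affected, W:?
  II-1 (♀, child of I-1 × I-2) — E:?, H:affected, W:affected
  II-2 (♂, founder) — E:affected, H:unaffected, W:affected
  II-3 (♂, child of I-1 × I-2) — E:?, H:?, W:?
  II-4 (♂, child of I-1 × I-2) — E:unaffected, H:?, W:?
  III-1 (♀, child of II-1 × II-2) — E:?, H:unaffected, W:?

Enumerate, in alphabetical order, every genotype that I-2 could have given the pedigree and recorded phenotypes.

I-2 ∈ {Ee HH WW, Ee HH Ww, Ee HH ww, Ee Hh WW, Ee Hh Ww, Ee Hh ww, ee HH WW, ee HH Ww, ee HH ww, ee Hh WW, ee Hh Ww, ee Hh ww}

E/I-1 ? ·: ee|Ee
E/I-2 ? ·: ee|Ee
E/II-1 ? I-1×I-2: ee|Ee|EE
E/II-2 aff ·: Ee|EE
E/II-3 ? I-1×I-2: ee|Ee|EE
E/II-4 un I-1×I-2: ee
E/III-1 ? II-1×II-2: ee|Ee|EE
⇒ E over [I-1,I-2,II-1,II-2,II-3,II-4,III-1]: 68 consistent
H/I-1 aff ·: Hh|HH
H/I-2 aff ·: Hh|HH
H/II-1 aff I-1×I-2: Hh
H/II-2 un ·: hh
H/II-3 ? I-1×I-2: hh|Hh|HH
H/II-4 ? I-1×I-2: hh|Hh|HH
H/III-1 un II-1×II-2: hh
⇒ H over [I-1,I-2,II-1,II-2,II-3,II-4,III-1]: 17 consistent
W/I-1 ? ·: ww|Ww|WW
W/I-2 ? ·: ww|Ww|WW
W/II-1 aff I-1×I-2: Ww|WW
W/II-2 aff ·: Ww|WW
W/II-3 ? I-1×I-2: ww|Ww|WW
W/II-4 ? I-1×I-2: ww|Ww|WW
W/III-1 ? II-1×II-2: ww|Ww|WW
⇒ W over [I-1,I-2,II-1,II-2,II-3,II-4,III-1]: 189 consistent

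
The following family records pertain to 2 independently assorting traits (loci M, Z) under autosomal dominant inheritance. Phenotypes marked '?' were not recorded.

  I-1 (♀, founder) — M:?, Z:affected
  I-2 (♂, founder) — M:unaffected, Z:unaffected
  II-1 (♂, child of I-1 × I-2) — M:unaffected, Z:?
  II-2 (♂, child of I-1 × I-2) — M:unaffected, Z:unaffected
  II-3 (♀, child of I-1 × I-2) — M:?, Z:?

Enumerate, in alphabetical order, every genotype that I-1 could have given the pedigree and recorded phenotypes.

M/I-1 ? ·: mm|Mm
M/I-2 un ·: mm
M/II-1 un I-1×I-2: mm
M/II-2 un I-1×I-2: mm
M/II-3 ? I-1×I-2: mm|Mm
⇒ M over [I-1,I-2,II-1,II-2,II-3]: 3 consistent
Z/I-1 aff ·: Zz
Z/I-2 un ·: zz
Z/II-1 ? I-1×I-2: zz|Zz
Z/II-2 un I-1×I-2: zz
Z/II-3 ? I-1×I-2: zz|Zz
⇒ Z over [I-1,I-2,II-1,II-2,II-3]: 4 consistent

I-1 ∈ {Mm Zz, mm Zz}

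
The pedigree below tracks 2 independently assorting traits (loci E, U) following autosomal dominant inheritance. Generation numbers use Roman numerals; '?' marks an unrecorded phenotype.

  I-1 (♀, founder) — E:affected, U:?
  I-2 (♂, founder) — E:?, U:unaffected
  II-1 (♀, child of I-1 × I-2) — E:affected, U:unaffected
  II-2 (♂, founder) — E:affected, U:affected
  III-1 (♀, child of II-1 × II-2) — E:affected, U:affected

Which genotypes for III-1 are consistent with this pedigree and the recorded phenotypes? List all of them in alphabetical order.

E/I-1 aff ·: Ee|EE
E/I-2 ? ·: ee|Ee|EE
E/II-1 aff I-1×I-2: Ee|EE
E/II-2 aff ·: Ee|EE
E/III-1 aff II-1×II-2: Ee|EE
⇒ E over [I-1,I-2,II-1,II-2,III-1]: 32 consistent
U/I-1 ? ·: uu|Uu
U/I-2 un ·: uu
U/II-1 un I-1×I-2: uu
U/II-2 aff ·: Uu|UU
U/III-1 aff II-1×II-2: Uu
⇒ U over [I-1,I-2,II-1,II-2,III-1]: 4 consistent

III-1 ∈ {EE Uu, Ee Uu}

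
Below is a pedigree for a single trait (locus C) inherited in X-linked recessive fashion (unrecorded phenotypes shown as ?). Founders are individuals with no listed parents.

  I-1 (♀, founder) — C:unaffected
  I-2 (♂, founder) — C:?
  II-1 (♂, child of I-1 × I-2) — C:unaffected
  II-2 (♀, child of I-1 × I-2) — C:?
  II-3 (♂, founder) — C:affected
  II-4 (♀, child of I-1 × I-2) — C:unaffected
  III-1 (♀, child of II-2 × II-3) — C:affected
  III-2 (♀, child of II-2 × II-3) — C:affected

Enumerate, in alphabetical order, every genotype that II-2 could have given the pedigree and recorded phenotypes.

II-2 ∈ {X^CX^c, X^cX^c}

C/I-1 un ·: X^CX^C|X^CX^c
C/I-2 ? ·: X^CY|X^cY
C/II-1 un I-1×I-2: X^CY
C/II-2 ? I-1×I-2: X^CX^c|X^cX^c
C/II-3 aff ·: X^cY
C/II-4 un I-1×I-2: X^CX^C|X^CX^c
C/III-1 aff II-2×II-3: X^cX^c
C/III-2 aff II-2×II-3: X^cX^c
⇒ C over [I-1,I-2,II-1,II-2,II-3,II-4,III-1,III-2]: 5 consistent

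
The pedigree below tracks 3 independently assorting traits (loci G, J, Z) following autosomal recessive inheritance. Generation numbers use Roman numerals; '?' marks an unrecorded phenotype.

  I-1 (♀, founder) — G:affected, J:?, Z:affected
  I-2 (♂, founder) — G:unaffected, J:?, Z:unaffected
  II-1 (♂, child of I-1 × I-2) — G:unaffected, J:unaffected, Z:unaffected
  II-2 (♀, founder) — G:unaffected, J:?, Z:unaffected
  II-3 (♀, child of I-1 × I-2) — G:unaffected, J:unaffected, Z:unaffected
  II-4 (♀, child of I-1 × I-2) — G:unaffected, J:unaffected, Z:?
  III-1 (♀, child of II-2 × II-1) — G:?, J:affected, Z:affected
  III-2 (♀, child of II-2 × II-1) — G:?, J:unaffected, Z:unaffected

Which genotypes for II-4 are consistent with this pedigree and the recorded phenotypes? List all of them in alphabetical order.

G/I-1 aff ·: gg
G/I-2 un ·: GG|Gg
G/II-1 un I-1×I-2: Gg
G/II-2 un ·: GG|Gg
G/II-3 un I-1×I-2: Gg
G/II-4 un I-1×I-2: Gg
G/III-1 ? II-2×II-1: GG|Gg|gg
G/III-2 ? II-2×II-1: GG|Gg|gg
⇒ G over [I-1,I-2,II-1,II-2,II-3,II-4,III-1,III-2]: 26 consistent
J/I-1 ? ·: JJ|Jj|jj
J/I-2 ? ·: JJ|Jj|jj
J/II-1 un I-1×I-2: Jj
J/II-2 ? ·: Jj|jj
J/II-3 un I-1×I-2: JJ|Jj
J/II-4 un I-1×I-2: JJ|Jj
J/III-1 aff II-2×II-1: jj
J/III-2 un II-2×II-1: JJ|Jj
⇒ J over [I-1,I-2,II-1,II-2,II-3,II-4,III-1,III-2]: 48 consistent
Z/I-1 aff ·: zz
Z/I-2 un ·: ZZ|Zz
Z/II-1 un I-1×I-2: Zz
Z/II-2 un ·: Zz
Z/II-3 un I-1×I-2: Zz
Z/II-4 ? I-1×I-2: Zz|zz
Z/III-1 aff II-2×II-1: zz
Z/III-2 un II-2×II-1: ZZ|Zz
⇒ Z over [I-1,I-2,II-1,II-2,II-3,II-4,III-1,III-2]: 6 consistent

II-4 ∈ {Gg JJ Zz, Gg JJ zz, Gg Jj Zz, Gg Jj zz}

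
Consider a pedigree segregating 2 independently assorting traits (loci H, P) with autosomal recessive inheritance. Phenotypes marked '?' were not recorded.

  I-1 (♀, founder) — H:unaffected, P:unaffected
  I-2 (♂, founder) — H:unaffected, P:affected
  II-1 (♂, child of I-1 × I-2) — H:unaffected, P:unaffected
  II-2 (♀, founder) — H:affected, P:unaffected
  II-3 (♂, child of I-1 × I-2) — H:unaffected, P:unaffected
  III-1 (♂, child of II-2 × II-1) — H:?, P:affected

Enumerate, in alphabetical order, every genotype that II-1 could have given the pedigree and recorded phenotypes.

II-1 ∈ {HH Pp, Hh Pp}

H/I-1 un ·: HH|Hh
H/I-2 un ·: HH|Hh
H/II-1 un I-1×I-2: HH|Hh
H/II-2 aff ·: hh
H/II-3 un I-1×I-2: HH|Hh
H/III-1 ? II-2×II-1: Hh|hh
⇒ H over [I-1,I-2,II-1,II-2,II-3,III-1]: 19 consistent
P/I-1 un ·: PP|Pp
P/I-2 aff ·: pp
P/II-1 un I-1×I-2: Pp
P/II-2 un ·: Pp
P/II-3 un I-1×I-2: Pp
P/III-1 aff II-2×II-1: pp
⇒ P over [I-1,I-2,II-1,II-2,II-3,III-1]: 2 consistent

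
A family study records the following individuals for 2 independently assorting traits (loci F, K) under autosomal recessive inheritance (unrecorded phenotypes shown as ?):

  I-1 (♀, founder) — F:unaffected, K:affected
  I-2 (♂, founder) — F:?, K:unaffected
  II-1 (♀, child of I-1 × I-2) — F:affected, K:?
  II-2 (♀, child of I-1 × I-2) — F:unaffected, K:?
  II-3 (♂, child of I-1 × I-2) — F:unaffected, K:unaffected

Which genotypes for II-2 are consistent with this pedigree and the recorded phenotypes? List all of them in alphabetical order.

II-2 ∈ {FF Kk, FF kk, Ff Kk, Ff kk}

F/I-1 un ·: Ff
F/I-2 ? ·: Ff|ff
F/II-1 aff I-1×I-2: ff
F/II-2 un I-1×I-2: FF|Ff
F/II-3 un I-1×I-2: FF|Ff
⇒ F over [I-1,I-2,II-1,II-2,II-3]: 5 consistent
K/I-1 aff ·: kk
K/I-2 un ·: KK|Kk
K/II-1 ? I-1×I-2: Kk|kk
K/II-2 ? I-1×I-2: Kk|kk
K/II-3 un I-1×I-2: Kk
⇒ K over [I-1,I-2,II-1,II-2,II-3]: 5 consistent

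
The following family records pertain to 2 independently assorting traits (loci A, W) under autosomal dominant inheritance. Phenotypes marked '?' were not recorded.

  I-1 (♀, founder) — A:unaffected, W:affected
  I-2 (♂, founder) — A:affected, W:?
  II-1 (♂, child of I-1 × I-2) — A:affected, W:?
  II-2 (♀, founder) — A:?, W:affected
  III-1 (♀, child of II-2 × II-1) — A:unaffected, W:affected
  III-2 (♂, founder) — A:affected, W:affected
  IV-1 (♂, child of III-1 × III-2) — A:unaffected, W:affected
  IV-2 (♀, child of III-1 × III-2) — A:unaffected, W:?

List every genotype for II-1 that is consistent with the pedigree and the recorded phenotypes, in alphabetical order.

A/I-1 un ·: aa
A/I-2 aff ·: Aa|AA
A/II-1 aff I-1×I-2: Aa
A/II-2 ? ·: aa|Aa
A/III-1 un II-2×II-1: aa
A/III-2 aff ·: Aa
A/IV-1 un III-1×III-2: aa
A/IV-2 un III-1×III-2: aa
⇒ A over [I-1,I-2,II-1,II-2,III-1,III-2,IV-1,IV-2]: 4 consistent
W/I-1 aff ·: Ww|WW
W/I-2 ? ·: ww|Ww|WW
W/II-1 ? I-1×I-2: ww|Ww|WW
W/II-2 aff ·: Ww|WW
W/III-1 aff II-2×II-1: Ww|WW
W/III-2 aff ·: Ww|WW
W/IV-1 aff III-1×III-2: Ww|WW
W/IV-2 ? III-1×III-2: ww|Ww|WW
⇒ W over [I-1,I-2,II-1,II-2,III-1,III-2,IV-1,IV-2]: 270 consistent

II-1 ∈ {Aa WW, Aa Ww, Aa ww}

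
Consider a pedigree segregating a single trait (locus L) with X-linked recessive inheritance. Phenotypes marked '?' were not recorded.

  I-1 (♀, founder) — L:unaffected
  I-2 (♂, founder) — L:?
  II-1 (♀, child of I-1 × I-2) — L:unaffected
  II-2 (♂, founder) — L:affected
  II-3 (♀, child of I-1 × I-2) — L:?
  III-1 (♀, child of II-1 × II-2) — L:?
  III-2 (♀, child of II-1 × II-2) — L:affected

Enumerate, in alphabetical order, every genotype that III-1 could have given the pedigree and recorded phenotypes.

L/I-1 un ·: X^LX^L|X^LX^l
L/I-2 ? ·: X^LY|X^lY
L/II-1 un I-1×I-2: X^LX^l
L/II-2 aff ·: X^lY
L/II-3 ? I-1×I-2: X^LX^L|X^LX^l|X^lX^l
L/III-1 ? II-1×II-2: X^LX^l|X^lX^l
L/III-2 aff II-1×II-2: X^lX^l
⇒ L over [I-1,I-2,II-1,II-2,II-3,III-1,III-2]: 10 consistent

III-1 ∈ {X^LX^l, X^lX^l}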